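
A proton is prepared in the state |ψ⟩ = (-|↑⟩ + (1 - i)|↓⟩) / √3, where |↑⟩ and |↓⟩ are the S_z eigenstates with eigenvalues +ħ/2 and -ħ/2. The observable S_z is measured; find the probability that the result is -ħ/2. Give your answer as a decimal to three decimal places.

The -ħ/2 outcome corresponds to |↓⟩. Its amplitude in |ψ⟩ is (1 - i)/√3.
P = |1 - i|² / 3 = 2/3.

0.667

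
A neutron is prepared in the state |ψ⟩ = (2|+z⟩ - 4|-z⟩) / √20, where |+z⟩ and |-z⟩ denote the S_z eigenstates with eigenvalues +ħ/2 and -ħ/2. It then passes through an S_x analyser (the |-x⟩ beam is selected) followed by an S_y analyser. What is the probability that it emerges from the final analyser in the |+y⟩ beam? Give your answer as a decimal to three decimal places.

0.450

First analyser (S_x): P(|-x⟩) = |⟨-x|ψ⟩|² = 36/40.
After stage 1 the state is |-x⟩; P(|+y⟩) = |⟨+y|-x⟩|² = 1/2.
Joint probability = 36/40 × 1/2 = 0.450.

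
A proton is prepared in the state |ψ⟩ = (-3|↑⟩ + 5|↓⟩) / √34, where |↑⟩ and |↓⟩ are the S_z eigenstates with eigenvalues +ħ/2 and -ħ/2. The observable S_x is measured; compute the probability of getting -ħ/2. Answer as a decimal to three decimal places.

|-x⟩ = (|↑⟩ - |↓⟩)/√2, so ⟨-x|ψ⟩ = (-8) / (√2·√34).
P = |-8|² / 68 = 64/68.

0.941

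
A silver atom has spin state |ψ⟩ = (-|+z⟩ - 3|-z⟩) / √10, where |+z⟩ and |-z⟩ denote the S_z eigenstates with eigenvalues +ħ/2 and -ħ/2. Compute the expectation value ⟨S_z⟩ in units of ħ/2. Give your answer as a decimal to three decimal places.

-0.800

⟨σ_z⟩ = |a|² - |b|² divided by |a|²+|b|², with a, b the |+z⟩, |-z⟩ amplitudes.
= (1 - 9)/10 = -8/10.
⟨S_z⟩ = (ħ/2)·⟨σ_z⟩.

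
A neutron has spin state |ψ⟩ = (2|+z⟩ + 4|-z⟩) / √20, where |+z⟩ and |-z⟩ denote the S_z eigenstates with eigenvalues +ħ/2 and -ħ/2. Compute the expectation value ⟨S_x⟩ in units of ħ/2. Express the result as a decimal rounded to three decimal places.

⟨σ_x⟩ = 2 Re(a* b)/(|a|²+|b|²) with a = 2, b = 4.
a* b = 8, so ⟨σ_x⟩ = 16/20.
⟨S_x⟩ = (ħ/2)·⟨σ_x⟩.

0.800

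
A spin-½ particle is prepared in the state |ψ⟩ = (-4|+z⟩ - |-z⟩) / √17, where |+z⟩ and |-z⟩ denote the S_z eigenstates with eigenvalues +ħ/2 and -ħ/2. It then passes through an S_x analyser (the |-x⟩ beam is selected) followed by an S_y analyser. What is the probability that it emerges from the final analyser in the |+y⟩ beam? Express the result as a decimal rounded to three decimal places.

0.132

First analyser (S_x): P(|-x⟩) = |⟨-x|ψ⟩|² = 9/34.
After stage 1 the state is |-x⟩; P(|+y⟩) = |⟨+y|-x⟩|² = 1/2.
Joint probability = 9/34 × 1/2 = 0.132.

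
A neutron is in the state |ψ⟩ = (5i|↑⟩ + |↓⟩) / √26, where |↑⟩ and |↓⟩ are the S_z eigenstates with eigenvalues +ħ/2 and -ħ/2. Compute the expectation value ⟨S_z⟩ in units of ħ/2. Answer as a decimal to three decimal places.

0.923

⟨σ_z⟩ = |a|² - |b|² divided by |a|²+|b|², with a, b the |↑⟩, |↓⟩ amplitudes.
= (25 - 1)/26 = 24/26.
⟨S_z⟩ = (ħ/2)·⟨σ_z⟩.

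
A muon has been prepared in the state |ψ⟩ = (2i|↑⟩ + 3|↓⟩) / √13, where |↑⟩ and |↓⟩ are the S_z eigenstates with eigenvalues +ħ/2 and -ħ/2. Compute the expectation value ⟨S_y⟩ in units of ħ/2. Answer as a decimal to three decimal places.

-0.923

⟨σ_y⟩ = 2 Im(a* b)/(|a|²+|b|²) with a = 2i, b = 3.
a* b = -6i, so ⟨σ_y⟩ = -12/13.
⟨S_y⟩ = (ħ/2)·⟨σ_y⟩.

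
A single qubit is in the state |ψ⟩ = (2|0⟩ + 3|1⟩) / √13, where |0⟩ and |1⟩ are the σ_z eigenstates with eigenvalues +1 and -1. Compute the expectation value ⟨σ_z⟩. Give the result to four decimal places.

⟨σ_z⟩ = |a|² - |b|² divided by |a|²+|b|², with a, b the |0⟩, |1⟩ amplitudes.
= (4 - 9)/13 = -5/13.

-0.3846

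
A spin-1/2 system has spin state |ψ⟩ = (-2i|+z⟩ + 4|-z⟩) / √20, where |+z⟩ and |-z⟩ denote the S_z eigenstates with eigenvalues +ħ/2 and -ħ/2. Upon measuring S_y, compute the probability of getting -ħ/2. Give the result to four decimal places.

|-y⟩ = (|+z⟩ - i|-z⟩)/√2, so ⟨-y|ψ⟩ = (2i) / (√2·√20).
P = |2i|² / 40 = 4/40.

0.1000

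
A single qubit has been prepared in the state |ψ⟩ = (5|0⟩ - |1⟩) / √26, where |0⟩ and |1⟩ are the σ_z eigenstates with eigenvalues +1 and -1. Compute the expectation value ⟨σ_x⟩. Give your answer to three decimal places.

-0.385

⟨σ_x⟩ = 2 Re(a* b)/(|a|²+|b|²) with a = 5, b = -1.
a* b = -5, so ⟨σ_x⟩ = -10/26.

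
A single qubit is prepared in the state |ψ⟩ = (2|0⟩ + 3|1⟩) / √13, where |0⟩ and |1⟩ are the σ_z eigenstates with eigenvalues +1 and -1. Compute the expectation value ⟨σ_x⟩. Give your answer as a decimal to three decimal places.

0.923

⟨σ_x⟩ = 2 Re(a* b)/(|a|²+|b|²) with a = 2, b = 3.
a* b = 6, so ⟨σ_x⟩ = 12/13.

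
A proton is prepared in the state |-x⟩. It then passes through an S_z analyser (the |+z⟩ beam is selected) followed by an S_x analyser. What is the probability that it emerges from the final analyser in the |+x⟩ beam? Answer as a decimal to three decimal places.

0.250

First analyser (S_z): from |-x⟩, P(|+z⟩) = 1/2.
After stage 1 the state is |+z⟩; P(|+x⟩) = |⟨+x|+z⟩|² = 1/2.
Joint probability = 1/2 × 1/2 = 0.250.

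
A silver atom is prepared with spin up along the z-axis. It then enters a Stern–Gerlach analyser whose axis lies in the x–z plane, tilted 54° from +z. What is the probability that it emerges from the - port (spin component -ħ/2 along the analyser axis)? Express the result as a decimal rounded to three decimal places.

0.206

For spin-½, the probability of finding spin-up along an axis at angle θ to the initial spin direction is cos²(θ/2); spin-down is sin²(θ/2).
θ = 54°, so P = sin²(27°) ≈ 0.206.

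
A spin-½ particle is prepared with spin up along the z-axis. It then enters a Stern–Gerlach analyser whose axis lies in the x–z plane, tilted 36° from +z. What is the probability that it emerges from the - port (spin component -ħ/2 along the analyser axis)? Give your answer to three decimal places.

0.095

For spin-½, the probability of finding spin-up along an axis at angle θ to the initial spin direction is cos²(θ/2); spin-down is sin²(θ/2).
θ = 36°, so P = sin²(18°) ≈ 0.095.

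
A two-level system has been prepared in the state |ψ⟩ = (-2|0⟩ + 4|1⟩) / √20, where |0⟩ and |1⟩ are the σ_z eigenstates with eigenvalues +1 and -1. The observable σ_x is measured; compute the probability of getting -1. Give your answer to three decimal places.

0.900

|-x⟩ = (|0⟩ - |1⟩)/√2, so ⟨-x|ψ⟩ = (-6) / (√2·√20).
P = |-6|² / 40 = 36/40.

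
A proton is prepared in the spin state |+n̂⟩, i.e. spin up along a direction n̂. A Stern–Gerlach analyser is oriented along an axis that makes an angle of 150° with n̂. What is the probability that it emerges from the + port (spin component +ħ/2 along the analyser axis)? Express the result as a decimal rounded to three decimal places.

For spin-½, the probability of finding spin-up along an axis at angle θ to the initial spin direction is cos²(θ/2); spin-down is sin²(θ/2).
θ = 150°, so P = cos²(75°) ≈ 0.067.

0.067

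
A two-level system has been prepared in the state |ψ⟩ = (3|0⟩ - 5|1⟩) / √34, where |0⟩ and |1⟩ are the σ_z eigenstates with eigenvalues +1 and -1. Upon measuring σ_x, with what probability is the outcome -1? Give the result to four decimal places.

0.9412

|-x⟩ = (|0⟩ - |1⟩)/√2, so ⟨-x|ψ⟩ = (8) / (√2·√34).
P = |8|² / 68 = 64/68.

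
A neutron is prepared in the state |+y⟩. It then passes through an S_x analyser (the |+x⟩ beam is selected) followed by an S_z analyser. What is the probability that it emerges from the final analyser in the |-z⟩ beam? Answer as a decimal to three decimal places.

First analyser (S_x): from |+y⟩, P(|+x⟩) = 1/2.
After stage 1 the state is |+x⟩; P(|-z⟩) = |⟨-z|+x⟩|² = 1/2.
Joint probability = 1/2 × 1/2 = 0.250.

0.250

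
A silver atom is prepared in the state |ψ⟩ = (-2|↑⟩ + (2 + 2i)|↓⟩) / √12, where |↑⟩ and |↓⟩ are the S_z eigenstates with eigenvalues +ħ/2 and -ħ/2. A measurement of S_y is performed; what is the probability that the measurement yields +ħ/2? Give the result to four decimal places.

0.1667

|+y⟩ = (|↑⟩ + i|↓⟩)/√2, so ⟨+y|ψ⟩ = (-2i) / (√2·√12).
P = |-2i|² / 24 = 4/24.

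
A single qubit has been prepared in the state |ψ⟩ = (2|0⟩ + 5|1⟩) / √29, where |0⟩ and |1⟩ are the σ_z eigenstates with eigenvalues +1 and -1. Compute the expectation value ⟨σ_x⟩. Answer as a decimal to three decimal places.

0.690

⟨σ_x⟩ = 2 Re(a* b)/(|a|²+|b|²) with a = 2, b = 5.
a* b = 10, so ⟨σ_x⟩ = 20/29.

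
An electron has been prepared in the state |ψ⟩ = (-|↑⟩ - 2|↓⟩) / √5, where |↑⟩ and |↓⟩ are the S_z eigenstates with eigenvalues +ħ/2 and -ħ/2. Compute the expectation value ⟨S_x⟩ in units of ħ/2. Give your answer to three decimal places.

0.800

⟨σ_x⟩ = 2 Re(a* b)/(|a|²+|b|²) with a = -1, b = -2.
a* b = 2, so ⟨σ_x⟩ = 4/5.
⟨S_x⟩ = (ħ/2)·⟨σ_x⟩.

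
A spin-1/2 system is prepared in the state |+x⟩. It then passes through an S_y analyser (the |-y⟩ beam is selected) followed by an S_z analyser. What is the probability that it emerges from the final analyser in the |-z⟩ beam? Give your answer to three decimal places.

0.250

First analyser (S_y): from |+x⟩, P(|-y⟩) = 1/2.
After stage 1 the state is |-y⟩; P(|-z⟩) = |⟨-z|-y⟩|² = 1/2.
Joint probability = 1/2 × 1/2 = 0.250.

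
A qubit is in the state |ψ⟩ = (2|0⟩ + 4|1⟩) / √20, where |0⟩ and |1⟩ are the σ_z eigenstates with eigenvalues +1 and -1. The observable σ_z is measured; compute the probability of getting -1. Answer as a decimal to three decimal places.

0.800

The -1 outcome corresponds to |1⟩. Its amplitude in |ψ⟩ is 4/√20.
P = |4|² / 20 = 16/20.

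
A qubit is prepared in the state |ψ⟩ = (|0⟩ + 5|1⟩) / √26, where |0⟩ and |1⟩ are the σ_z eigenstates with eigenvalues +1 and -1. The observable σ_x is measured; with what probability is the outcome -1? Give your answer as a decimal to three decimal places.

0.308

|-x⟩ = (|0⟩ - |1⟩)/√2, so ⟨-x|ψ⟩ = (-4) / (√2·√26).
P = |-4|² / 52 = 16/52.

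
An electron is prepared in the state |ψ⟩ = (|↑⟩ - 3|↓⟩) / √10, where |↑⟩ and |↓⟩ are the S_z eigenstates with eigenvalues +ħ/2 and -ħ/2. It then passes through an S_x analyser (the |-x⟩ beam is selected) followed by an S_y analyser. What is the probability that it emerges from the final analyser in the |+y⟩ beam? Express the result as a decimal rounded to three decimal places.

0.400

First analyser (S_x): P(|-x⟩) = |⟨-x|ψ⟩|² = 16/20.
After stage 1 the state is |-x⟩; P(|+y⟩) = |⟨+y|-x⟩|² = 1/2.
Joint probability = 16/20 × 1/2 = 0.400.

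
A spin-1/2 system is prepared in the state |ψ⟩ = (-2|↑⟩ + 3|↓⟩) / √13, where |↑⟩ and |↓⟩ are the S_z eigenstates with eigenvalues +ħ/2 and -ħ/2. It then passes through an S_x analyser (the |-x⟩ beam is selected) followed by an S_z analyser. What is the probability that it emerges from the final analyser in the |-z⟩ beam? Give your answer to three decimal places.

0.481

First analyser (S_x): P(|-x⟩) = |⟨-x|ψ⟩|² = 25/26.
After stage 1 the state is |-x⟩; P(|-z⟩) = |⟨-z|-x⟩|² = 1/2.
Joint probability = 25/26 × 1/2 = 0.481.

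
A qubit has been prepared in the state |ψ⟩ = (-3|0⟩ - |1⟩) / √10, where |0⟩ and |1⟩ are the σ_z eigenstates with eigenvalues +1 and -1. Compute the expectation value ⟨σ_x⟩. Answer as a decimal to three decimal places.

⟨σ_x⟩ = 2 Re(a* b)/(|a|²+|b|²) with a = -3, b = -1.
a* b = 3, so ⟨σ_x⟩ = 6/10.

0.600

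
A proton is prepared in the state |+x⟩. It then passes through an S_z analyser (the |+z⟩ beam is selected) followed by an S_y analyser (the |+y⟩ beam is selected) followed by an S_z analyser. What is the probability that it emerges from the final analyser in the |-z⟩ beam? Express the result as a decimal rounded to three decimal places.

First analyser (S_z): from |+x⟩, P(|+z⟩) = 1/2.
After stage 1 the state is |+z⟩; P(|+y⟩) = |⟨+y|+z⟩|² = 1/2.
After stage 2 the state is |+y⟩; P(|-z⟩) = |⟨-z|+y⟩|² = 1/2.
Joint probability = 1/2 × 1/2 × 1/2 = 0.125.

0.125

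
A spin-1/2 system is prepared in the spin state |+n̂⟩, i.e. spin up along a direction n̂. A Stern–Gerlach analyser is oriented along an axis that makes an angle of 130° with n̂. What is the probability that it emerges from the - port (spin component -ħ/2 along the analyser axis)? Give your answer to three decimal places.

For spin-½, the probability of finding spin-up along an axis at angle θ to the initial spin direction is cos²(θ/2); spin-down is sin²(θ/2).
θ = 130°, so P = sin²(65°) ≈ 0.821.

0.821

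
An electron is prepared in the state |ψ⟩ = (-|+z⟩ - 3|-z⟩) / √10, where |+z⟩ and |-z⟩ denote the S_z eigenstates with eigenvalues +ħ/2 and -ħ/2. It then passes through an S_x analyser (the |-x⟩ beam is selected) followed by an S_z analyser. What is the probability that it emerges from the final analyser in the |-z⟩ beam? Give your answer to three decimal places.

0.100

First analyser (S_x): P(|-x⟩) = |⟨-x|ψ⟩|² = 4/20.
After stage 1 the state is |-x⟩; P(|-z⟩) = |⟨-z|-x⟩|² = 1/2.
Joint probability = 4/20 × 1/2 = 0.100.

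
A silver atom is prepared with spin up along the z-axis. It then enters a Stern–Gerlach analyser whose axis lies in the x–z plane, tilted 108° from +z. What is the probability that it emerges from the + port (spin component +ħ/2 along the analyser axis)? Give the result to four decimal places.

For spin-½, the probability of finding spin-up along an axis at angle θ to the initial spin direction is cos²(θ/2); spin-down is sin²(θ/2).
θ = 108°, so P = cos²(54°) ≈ 0.3455.

0.3455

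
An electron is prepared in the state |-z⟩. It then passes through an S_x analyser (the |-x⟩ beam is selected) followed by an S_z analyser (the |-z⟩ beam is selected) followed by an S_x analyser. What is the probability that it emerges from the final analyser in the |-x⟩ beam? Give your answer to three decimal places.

First analyser (S_x): from |-z⟩, P(|-x⟩) = 1/2.
After stage 1 the state is |-x⟩; P(|-z⟩) = |⟨-z|-x⟩|² = 1/2.
After stage 2 the state is |-z⟩; P(|-x⟩) = |⟨-x|-z⟩|² = 1/2.
Joint probability = 1/2 × 1/2 × 1/2 = 0.125.

0.125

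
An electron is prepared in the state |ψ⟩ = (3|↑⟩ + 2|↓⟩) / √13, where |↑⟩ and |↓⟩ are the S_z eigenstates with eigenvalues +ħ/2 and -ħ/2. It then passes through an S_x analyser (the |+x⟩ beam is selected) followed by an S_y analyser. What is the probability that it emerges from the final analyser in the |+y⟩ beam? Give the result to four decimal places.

First analyser (S_x): P(|+x⟩) = |⟨+x|ψ⟩|² = 25/26.
After stage 1 the state is |+x⟩; P(|+y⟩) = |⟨+y|+x⟩|² = 1/2.
Joint probability = 25/26 × 1/2 = 0.4808.

0.4808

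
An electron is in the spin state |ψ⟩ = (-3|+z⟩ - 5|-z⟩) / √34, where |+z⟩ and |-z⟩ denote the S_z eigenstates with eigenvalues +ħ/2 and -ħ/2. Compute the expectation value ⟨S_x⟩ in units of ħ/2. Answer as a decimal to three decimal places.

0.882

⟨σ_x⟩ = 2 Re(a* b)/(|a|²+|b|²) with a = -3, b = -5.
a* b = 15, so ⟨σ_x⟩ = 30/34.
⟨S_x⟩ = (ħ/2)·⟨σ_x⟩.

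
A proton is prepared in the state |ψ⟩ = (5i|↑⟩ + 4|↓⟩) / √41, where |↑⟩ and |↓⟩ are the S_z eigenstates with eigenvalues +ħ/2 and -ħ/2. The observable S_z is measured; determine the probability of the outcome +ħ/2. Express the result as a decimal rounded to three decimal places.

0.610

The +ħ/2 outcome corresponds to |↑⟩. Its amplitude in |ψ⟩ is 5i/√41.
P = |5i|² / 41 = 25/41.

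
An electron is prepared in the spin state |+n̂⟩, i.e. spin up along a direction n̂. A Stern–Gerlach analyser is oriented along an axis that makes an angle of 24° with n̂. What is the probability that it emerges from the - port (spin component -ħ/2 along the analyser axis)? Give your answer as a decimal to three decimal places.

For spin-½, the probability of finding spin-up along an axis at angle θ to the initial spin direction is cos²(θ/2); spin-down is sin²(θ/2).
θ = 24°, so P = sin²(12°) ≈ 0.043.

0.043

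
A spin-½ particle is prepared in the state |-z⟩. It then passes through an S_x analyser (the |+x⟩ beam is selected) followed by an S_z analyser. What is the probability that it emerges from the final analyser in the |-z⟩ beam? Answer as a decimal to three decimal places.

0.250

First analyser (S_x): from |-z⟩, P(|+x⟩) = 1/2.
After stage 1 the state is |+x⟩; P(|-z⟩) = |⟨-z|+x⟩|² = 1/2.
Joint probability = 1/2 × 1/2 = 0.250.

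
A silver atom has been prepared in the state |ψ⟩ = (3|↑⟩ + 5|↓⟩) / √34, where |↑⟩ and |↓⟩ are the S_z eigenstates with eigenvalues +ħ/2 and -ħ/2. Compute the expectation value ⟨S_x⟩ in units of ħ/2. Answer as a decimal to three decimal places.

0.882

⟨σ_x⟩ = 2 Re(a* b)/(|a|²+|b|²) with a = 3, b = 5.
a* b = 15, so ⟨σ_x⟩ = 30/34.
⟨S_x⟩ = (ħ/2)·⟨σ_x⟩.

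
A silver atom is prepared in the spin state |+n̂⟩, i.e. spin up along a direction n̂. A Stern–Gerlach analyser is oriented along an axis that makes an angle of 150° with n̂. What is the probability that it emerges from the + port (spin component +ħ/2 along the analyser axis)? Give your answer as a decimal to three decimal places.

For spin-½, the probability of finding spin-up along an axis at angle θ to the initial spin direction is cos²(θ/2); spin-down is sin²(θ/2).
θ = 150°, so P = cos²(75°) ≈ 0.067.

0.067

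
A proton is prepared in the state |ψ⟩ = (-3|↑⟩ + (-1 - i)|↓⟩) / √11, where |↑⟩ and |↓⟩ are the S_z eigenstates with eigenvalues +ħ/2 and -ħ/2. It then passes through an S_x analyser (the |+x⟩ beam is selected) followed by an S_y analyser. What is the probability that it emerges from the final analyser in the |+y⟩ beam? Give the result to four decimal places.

First analyser (S_x): P(|+x⟩) = |⟨+x|ψ⟩|² = 17/22.
After stage 1 the state is |+x⟩; P(|+y⟩) = |⟨+y|+x⟩|² = 1/2.
Joint probability = 17/22 × 1/2 = 0.3864.

0.3864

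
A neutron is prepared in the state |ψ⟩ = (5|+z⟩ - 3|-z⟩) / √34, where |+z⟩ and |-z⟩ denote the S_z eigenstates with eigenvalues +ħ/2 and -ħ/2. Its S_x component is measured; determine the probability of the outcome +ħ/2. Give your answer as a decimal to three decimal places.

0.059

|+x⟩ = (|+z⟩ + |-z⟩)/√2, so ⟨+x|ψ⟩ = (2) / (√2·√34).
P = |2|² / 68 = 4/68.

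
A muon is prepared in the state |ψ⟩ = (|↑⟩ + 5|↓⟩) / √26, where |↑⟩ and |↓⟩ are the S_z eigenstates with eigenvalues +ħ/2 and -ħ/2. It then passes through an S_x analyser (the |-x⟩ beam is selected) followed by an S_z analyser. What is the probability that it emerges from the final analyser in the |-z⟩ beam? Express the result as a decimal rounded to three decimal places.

0.154

First analyser (S_x): P(|-x⟩) = |⟨-x|ψ⟩|² = 16/52.
After stage 1 the state is |-x⟩; P(|-z⟩) = |⟨-z|-x⟩|² = 1/2.
Joint probability = 16/52 × 1/2 = 0.154.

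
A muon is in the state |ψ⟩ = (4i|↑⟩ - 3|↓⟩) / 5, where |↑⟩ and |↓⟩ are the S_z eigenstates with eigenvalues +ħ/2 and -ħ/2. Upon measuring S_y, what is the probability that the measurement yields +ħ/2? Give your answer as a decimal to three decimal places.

|+y⟩ = (|↑⟩ + i|↓⟩)/√2, so ⟨+y|ψ⟩ = (7i) / (√2·5).
P = |7i|² / 50 = 49/50.

0.980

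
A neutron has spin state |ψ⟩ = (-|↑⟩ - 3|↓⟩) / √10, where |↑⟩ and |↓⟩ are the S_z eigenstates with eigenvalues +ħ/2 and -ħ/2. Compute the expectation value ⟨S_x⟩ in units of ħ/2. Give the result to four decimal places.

⟨σ_x⟩ = 2 Re(a* b)/(|a|²+|b|²) with a = -1, b = -3.
a* b = 3, so ⟨σ_x⟩ = 6/10.
⟨S_x⟩ = (ħ/2)·⟨σ_x⟩.

0.6000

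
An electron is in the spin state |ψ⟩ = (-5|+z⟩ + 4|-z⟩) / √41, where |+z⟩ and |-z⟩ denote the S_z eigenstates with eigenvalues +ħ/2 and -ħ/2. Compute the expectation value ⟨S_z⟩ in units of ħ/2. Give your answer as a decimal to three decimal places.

⟨σ_z⟩ = |a|² - |b|² divided by |a|²+|b|², with a, b the |+z⟩, |-z⟩ amplitudes.
= (25 - 16)/41 = 9/41.
⟨S_z⟩ = (ħ/2)·⟨σ_z⟩.

0.220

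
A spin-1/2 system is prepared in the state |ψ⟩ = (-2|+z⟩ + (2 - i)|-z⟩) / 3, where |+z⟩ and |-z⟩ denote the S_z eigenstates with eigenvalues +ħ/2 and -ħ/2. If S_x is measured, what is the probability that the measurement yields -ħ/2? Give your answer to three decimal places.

|-x⟩ = (|+z⟩ - |-z⟩)/√2, so ⟨-x|ψ⟩ = (-4 + i) / (√2·3).
P = |-4 + i|² / 18 = 17/18.

0.944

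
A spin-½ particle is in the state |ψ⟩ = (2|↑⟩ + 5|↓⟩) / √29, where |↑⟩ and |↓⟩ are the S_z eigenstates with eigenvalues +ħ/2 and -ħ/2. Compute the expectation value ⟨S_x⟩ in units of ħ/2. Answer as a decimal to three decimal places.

0.690

⟨σ_x⟩ = 2 Re(a* b)/(|a|²+|b|²) with a = 2, b = 5.
a* b = 10, so ⟨σ_x⟩ = 20/29.
⟨S_x⟩ = (ħ/2)·⟨σ_x⟩.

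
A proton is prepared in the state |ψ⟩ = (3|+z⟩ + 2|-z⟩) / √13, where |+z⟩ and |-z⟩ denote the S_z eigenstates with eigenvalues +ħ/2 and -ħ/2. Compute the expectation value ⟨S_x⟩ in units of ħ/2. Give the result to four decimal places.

⟨σ_x⟩ = 2 Re(a* b)/(|a|²+|b|²) with a = 3, b = 2.
a* b = 6, so ⟨σ_x⟩ = 12/13.
⟨S_x⟩ = (ħ/2)·⟨σ_x⟩.

0.9231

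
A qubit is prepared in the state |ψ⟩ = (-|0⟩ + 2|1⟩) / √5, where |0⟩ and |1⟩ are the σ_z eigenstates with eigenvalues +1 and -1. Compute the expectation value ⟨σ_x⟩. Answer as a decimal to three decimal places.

⟨σ_x⟩ = 2 Re(a* b)/(|a|²+|b|²) with a = -1, b = 2.
a* b = -2, so ⟨σ_x⟩ = -4/5.

-0.800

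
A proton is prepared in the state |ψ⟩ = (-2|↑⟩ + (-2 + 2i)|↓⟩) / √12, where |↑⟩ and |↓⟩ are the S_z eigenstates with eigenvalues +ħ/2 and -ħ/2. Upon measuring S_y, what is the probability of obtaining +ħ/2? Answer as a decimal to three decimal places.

0.167

|+y⟩ = (|↑⟩ + i|↓⟩)/√2, so ⟨+y|ψ⟩ = (2i) / (√2·√12).
P = |2i|² / 24 = 4/24.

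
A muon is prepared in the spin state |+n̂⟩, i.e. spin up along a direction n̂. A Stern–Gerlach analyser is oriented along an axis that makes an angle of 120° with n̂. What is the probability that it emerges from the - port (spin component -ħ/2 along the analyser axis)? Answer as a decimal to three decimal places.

0.750

For spin-½, the probability of finding spin-up along an axis at angle θ to the initial spin direction is cos²(θ/2); spin-down is sin²(θ/2).
θ = 120°, so P = sin²(60°) ≈ 0.750.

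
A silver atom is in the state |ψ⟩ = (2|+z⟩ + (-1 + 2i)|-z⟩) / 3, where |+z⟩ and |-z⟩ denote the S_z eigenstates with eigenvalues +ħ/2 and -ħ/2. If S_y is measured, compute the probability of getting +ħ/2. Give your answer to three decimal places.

|+y⟩ = (|+z⟩ + i|-z⟩)/√2, so ⟨+y|ψ⟩ = (4 + i) / (√2·3).
P = |4 + i|² / 18 = 17/18.

0.944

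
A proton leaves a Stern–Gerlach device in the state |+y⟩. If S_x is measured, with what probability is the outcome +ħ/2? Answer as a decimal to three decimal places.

0.500

In the S_z basis, |+y⟩ = (|+z⟩ + i|-z⟩)/√2 and |+x⟩ = (|+z⟩ + |-z⟩)/√2.
|⟨+x|+y⟩|² = 1/2.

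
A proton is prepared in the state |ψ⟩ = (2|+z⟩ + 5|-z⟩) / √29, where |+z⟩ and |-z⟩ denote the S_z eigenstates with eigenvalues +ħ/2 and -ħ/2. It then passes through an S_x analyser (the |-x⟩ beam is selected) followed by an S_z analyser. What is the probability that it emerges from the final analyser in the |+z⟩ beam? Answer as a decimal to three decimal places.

First analyser (S_x): P(|-x⟩) = |⟨-x|ψ⟩|² = 9/58.
After stage 1 the state is |-x⟩; P(|+z⟩) = |⟨+z|-x⟩|² = 1/2.
Joint probability = 9/58 × 1/2 = 0.078.

0.078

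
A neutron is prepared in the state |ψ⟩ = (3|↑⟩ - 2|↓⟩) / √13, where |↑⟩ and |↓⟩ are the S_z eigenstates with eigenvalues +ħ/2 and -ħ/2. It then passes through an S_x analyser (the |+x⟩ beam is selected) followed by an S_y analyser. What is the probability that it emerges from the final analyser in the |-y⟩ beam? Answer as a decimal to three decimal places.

First analyser (S_x): P(|+x⟩) = |⟨+x|ψ⟩|² = 1/26.
After stage 1 the state is |+x⟩; P(|-y⟩) = |⟨-y|+x⟩|² = 1/2.
Joint probability = 1/26 × 1/2 = 0.019.

0.019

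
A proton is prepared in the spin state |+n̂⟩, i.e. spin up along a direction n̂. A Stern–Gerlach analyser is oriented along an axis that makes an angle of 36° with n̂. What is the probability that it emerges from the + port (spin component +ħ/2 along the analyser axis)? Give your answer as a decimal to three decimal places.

For spin-½, the probability of finding spin-up along an axis at angle θ to the initial spin direction is cos²(θ/2); spin-down is sin²(θ/2).
θ = 36°, so P = cos²(18°) ≈ 0.905.

0.905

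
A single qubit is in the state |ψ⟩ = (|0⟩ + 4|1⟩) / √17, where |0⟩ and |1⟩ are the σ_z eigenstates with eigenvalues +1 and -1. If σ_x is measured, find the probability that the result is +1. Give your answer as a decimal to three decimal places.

0.735

|+x⟩ = (|0⟩ + |1⟩)/√2, so ⟨+x|ψ⟩ = (5) / (√2·√17).
P = |5|² / 34 = 25/34.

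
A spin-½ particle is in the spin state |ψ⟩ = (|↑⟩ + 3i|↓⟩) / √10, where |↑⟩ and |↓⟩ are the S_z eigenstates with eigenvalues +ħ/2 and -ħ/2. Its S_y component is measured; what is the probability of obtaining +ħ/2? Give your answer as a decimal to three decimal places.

0.800

|+y⟩ = (|↑⟩ + i|↓⟩)/√2, so ⟨+y|ψ⟩ = (4) / (√2·√10).
P = |4|² / 20 = 16/20.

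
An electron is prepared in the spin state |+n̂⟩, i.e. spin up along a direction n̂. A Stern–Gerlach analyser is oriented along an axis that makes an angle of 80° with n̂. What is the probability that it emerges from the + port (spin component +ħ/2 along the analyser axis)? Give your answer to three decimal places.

0.587

For spin-½, the probability of finding spin-up along an axis at angle θ to the initial spin direction is cos²(θ/2); spin-down is sin²(θ/2).
θ = 80°, so P = cos²(40°) ≈ 0.587.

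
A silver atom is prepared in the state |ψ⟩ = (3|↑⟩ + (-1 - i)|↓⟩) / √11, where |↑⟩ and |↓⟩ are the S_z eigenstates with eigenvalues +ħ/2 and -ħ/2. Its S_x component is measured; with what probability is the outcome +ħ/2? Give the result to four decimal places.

|+x⟩ = (|↑⟩ + |↓⟩)/√2, so ⟨+x|ψ⟩ = (2 - i) / (√2·√11).
P = |2 - i|² / 22 = 5/22.

0.2273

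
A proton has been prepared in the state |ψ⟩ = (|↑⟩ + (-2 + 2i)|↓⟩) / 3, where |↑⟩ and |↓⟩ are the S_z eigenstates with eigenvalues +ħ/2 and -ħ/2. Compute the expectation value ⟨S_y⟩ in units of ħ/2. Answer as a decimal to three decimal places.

0.444

⟨σ_y⟩ = 2 Im(a* b)/(|a|²+|b|²) with a = 1, b = (-2 + 2i).
a* b = (-2 + 2i), so ⟨σ_y⟩ = 4/9.
⟨S_y⟩ = (ħ/2)·⟨σ_y⟩.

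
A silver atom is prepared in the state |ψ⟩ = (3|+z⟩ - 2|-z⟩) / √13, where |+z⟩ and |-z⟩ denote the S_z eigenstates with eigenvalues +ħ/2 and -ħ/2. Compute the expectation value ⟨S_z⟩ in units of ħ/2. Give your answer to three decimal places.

0.385

⟨σ_z⟩ = |a|² - |b|² divided by |a|²+|b|², with a, b the |+z⟩, |-z⟩ amplitudes.
= (9 - 4)/13 = 5/13.
⟨S_z⟩ = (ħ/2)·⟨σ_z⟩.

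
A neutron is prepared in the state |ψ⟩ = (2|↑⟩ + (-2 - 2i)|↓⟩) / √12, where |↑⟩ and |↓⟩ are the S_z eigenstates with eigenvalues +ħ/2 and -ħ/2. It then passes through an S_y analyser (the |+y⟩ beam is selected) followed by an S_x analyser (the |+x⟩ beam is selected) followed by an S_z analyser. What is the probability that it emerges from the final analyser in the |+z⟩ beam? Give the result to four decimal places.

0.0417

First analyser (S_y): P(|+y⟩) = |⟨+y|ψ⟩|² = 4/24.
After stage 1 the state is |+y⟩; P(|+x⟩) = |⟨+x|+y⟩|² = 1/2.
After stage 2 the state is |+x⟩; P(|+z⟩) = |⟨+z|+x⟩|² = 1/2.
Joint probability = 4/24 × 1/2 × 1/2 = 0.0417.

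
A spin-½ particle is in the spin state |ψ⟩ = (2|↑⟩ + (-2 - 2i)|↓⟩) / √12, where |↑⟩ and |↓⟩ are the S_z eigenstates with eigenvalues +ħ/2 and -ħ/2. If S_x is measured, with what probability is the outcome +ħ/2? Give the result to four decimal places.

0.1667

|+x⟩ = (|↑⟩ + |↓⟩)/√2, so ⟨+x|ψ⟩ = (-2i) / (√2·√12).
P = |-2i|² / 24 = 4/24.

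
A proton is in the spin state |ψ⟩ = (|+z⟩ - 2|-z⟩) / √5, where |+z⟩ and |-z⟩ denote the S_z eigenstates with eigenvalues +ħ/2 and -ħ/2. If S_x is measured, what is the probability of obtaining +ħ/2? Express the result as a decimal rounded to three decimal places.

0.100

|+x⟩ = (|+z⟩ + |-z⟩)/√2, so ⟨+x|ψ⟩ = (-1) / (√2·√5).
P = |-1|² / 10 = 1/10.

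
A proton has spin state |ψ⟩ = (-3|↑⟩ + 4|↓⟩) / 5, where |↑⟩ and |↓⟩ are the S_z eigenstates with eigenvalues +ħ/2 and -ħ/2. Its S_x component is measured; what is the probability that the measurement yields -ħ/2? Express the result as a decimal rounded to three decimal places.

0.980

|-x⟩ = (|↑⟩ - |↓⟩)/√2, so ⟨-x|ψ⟩ = (-7) / (√2·5).
P = |-7|² / 50 = 49/50.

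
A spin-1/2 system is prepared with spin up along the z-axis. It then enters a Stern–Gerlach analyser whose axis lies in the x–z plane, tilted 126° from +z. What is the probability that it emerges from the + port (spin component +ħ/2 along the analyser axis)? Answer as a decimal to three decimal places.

0.206

For spin-½, the probability of finding spin-up along an axis at angle θ to the initial spin direction is cos²(θ/2); spin-down is sin²(θ/2).
θ = 126°, so P = cos²(63°) ≈ 0.206.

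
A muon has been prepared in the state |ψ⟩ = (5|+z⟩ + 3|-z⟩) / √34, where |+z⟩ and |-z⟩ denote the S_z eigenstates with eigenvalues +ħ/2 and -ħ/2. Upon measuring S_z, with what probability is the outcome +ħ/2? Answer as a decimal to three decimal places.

0.735

The +ħ/2 outcome corresponds to |+z⟩. Its amplitude in |ψ⟩ is 5/√34.
P = |5|² / 34 = 25/34.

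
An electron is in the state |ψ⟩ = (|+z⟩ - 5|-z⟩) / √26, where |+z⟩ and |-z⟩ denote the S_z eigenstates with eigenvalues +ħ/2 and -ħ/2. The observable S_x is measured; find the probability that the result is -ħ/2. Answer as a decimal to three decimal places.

0.692

|-x⟩ = (|+z⟩ - |-z⟩)/√2, so ⟨-x|ψ⟩ = (6) / (√2·√26).
P = |6|² / 52 = 36/52.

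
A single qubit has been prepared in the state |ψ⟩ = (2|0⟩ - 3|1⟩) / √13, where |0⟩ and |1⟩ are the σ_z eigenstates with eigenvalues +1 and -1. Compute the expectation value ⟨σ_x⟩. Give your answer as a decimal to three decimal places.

⟨σ_x⟩ = 2 Re(a* b)/(|a|²+|b|²) with a = 2, b = -3.
a* b = -6, so ⟨σ_x⟩ = -12/13.

-0.923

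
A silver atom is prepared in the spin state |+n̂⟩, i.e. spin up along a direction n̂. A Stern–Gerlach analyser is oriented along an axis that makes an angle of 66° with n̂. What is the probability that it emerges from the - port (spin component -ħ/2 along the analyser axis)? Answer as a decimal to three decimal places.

0.297

For spin-½, the probability of finding spin-up along an axis at angle θ to the initial spin direction is cos²(θ/2); spin-down is sin²(θ/2).
θ = 66°, so P = sin²(33°) ≈ 0.297.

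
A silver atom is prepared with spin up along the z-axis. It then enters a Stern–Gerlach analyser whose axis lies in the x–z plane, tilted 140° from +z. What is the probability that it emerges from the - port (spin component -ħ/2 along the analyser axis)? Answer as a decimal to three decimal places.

0.883

For spin-½, the probability of finding spin-up along an axis at angle θ to the initial spin direction is cos²(θ/2); spin-down is sin²(θ/2).
θ = 140°, so P = sin²(70°) ≈ 0.883.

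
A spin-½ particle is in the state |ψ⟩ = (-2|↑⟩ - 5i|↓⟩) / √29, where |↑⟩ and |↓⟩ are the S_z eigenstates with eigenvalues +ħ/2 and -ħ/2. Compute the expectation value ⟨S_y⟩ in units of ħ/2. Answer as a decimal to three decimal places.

0.690

⟨σ_y⟩ = 2 Im(a* b)/(|a|²+|b|²) with a = -2, b = -5i.
a* b = 10i, so ⟨σ_y⟩ = 20/29.
⟨S_y⟩ = (ħ/2)·⟨σ_y⟩.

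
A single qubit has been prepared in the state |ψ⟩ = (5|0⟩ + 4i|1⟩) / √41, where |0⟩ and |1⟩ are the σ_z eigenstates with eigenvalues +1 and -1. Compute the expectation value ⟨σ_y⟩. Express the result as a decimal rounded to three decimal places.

0.976

⟨σ_y⟩ = 2 Im(a* b)/(|a|²+|b|²) with a = 5, b = 4i.
a* b = 20i, so ⟨σ_y⟩ = 40/41.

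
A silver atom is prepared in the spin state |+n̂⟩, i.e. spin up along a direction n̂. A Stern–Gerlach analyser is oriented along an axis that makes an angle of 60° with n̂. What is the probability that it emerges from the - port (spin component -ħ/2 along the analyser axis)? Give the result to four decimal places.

For spin-½, the probability of finding spin-up along an axis at angle θ to the initial spin direction is cos²(θ/2); spin-down is sin²(θ/2).
θ = 60°, so P = sin²(30°) ≈ 0.2500.

0.2500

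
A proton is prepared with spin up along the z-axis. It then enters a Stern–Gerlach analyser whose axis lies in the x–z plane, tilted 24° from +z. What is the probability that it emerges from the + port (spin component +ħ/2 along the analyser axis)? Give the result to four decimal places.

For spin-½, the probability of finding spin-up along an axis at angle θ to the initial spin direction is cos²(θ/2); spin-down is sin²(θ/2).
θ = 24°, so P = cos²(12°) ≈ 0.9568.

0.9568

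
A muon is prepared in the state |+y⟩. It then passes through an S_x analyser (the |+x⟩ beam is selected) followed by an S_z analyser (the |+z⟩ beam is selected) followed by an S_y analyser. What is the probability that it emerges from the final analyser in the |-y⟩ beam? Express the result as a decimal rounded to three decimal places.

0.125

First analyser (S_x): from |+y⟩, P(|+x⟩) = 1/2.
After stage 1 the state is |+x⟩; P(|+z⟩) = |⟨+z|+x⟩|² = 1/2.
After stage 2 the state is |+z⟩; P(|-y⟩) = |⟨-y|+z⟩|² = 1/2.
Joint probability = 1/2 × 1/2 × 1/2 = 0.125.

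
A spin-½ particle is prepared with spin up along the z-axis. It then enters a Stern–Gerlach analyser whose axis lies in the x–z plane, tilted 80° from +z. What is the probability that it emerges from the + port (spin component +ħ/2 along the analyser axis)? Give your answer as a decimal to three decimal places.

For spin-½, the probability of finding spin-up along an axis at angle θ to the initial spin direction is cos²(θ/2); spin-down is sin²(θ/2).
θ = 80°, so P = cos²(40°) ≈ 0.587.

0.587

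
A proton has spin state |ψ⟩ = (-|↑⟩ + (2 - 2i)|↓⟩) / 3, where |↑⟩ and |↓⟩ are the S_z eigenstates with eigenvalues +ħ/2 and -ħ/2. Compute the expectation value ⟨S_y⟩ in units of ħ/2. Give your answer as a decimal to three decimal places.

0.444

⟨σ_y⟩ = 2 Im(a* b)/(|a|²+|b|²) with a = -1, b = (2 - 2i).
a* b = (-2 + 2i), so ⟨σ_y⟩ = 4/9.
⟨S_y⟩ = (ħ/2)·⟨σ_y⟩.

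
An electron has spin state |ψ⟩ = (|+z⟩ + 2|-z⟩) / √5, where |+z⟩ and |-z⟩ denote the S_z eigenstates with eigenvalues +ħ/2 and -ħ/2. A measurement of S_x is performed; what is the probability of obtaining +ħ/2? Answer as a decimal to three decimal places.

0.900

|+x⟩ = (|+z⟩ + |-z⟩)/√2, so ⟨+x|ψ⟩ = (3) / (√2·√5).
P = |3|² / 10 = 9/10.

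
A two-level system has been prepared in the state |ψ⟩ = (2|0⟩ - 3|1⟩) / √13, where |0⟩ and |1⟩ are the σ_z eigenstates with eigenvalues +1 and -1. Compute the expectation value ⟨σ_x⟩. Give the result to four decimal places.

⟨σ_x⟩ = 2 Re(a* b)/(|a|²+|b|²) with a = 2, b = -3.
a* b = -6, so ⟨σ_x⟩ = -12/13.

-0.9231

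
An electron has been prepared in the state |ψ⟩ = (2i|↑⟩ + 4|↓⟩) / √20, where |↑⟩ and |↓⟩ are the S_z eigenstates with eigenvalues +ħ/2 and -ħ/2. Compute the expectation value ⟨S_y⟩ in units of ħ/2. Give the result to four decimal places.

-0.8000

⟨σ_y⟩ = 2 Im(a* b)/(|a|²+|b|²) with a = 2i, b = 4.
a* b = -8i, so ⟨σ_y⟩ = -16/20.
⟨S_y⟩ = (ħ/2)·⟨σ_y⟩.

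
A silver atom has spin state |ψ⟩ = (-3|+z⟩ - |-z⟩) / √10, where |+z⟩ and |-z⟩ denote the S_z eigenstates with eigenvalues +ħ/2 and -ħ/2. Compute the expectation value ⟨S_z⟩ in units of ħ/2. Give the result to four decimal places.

0.8000

⟨σ_z⟩ = |a|² - |b|² divided by |a|²+|b|², with a, b the |+z⟩, |-z⟩ amplitudes.
= (9 - 1)/10 = 8/10.
⟨S_z⟩ = (ħ/2)·⟨σ_z⟩.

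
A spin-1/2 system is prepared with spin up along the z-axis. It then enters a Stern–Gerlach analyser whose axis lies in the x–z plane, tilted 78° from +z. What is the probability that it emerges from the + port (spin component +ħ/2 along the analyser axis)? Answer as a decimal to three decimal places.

For spin-½, the probability of finding spin-up along an axis at angle θ to the initial spin direction is cos²(θ/2); spin-down is sin²(θ/2).
θ = 78°, so P = cos²(39°) ≈ 0.604.

0.604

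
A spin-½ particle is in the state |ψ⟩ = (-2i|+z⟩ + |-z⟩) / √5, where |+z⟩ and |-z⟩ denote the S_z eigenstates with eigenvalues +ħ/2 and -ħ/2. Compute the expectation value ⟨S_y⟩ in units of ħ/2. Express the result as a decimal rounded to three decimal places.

0.800

⟨σ_y⟩ = 2 Im(a* b)/(|a|²+|b|²) with a = -2i, b = 1.
a* b = 2i, so ⟨σ_y⟩ = 4/5.
⟨S_y⟩ = (ħ/2)·⟨σ_y⟩.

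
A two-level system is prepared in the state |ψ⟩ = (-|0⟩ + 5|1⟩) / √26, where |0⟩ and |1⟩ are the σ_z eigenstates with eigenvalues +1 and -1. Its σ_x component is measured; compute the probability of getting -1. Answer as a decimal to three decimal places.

0.692

|-x⟩ = (|0⟩ - |1⟩)/√2, so ⟨-x|ψ⟩ = (-6) / (√2·√26).
P = |-6|² / 52 = 36/52.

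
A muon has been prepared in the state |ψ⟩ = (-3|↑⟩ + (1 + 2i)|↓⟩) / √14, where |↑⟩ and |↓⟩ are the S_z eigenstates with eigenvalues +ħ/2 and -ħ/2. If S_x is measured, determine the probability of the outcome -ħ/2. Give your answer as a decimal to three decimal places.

|-x⟩ = (|↑⟩ - |↓⟩)/√2, so ⟨-x|ψ⟩ = (-4 - 2i) / (√2·√14).
P = |-4 - 2i|² / 28 = 20/28.

0.714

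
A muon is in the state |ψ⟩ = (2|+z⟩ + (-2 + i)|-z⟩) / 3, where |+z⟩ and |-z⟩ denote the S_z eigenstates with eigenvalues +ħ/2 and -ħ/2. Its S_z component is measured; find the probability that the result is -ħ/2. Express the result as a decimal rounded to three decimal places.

0.556

The -ħ/2 outcome corresponds to |-z⟩. Its amplitude in |ψ⟩ is (-2 + i)/3.
P = |-2 + i|² / 9 = 5/9.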